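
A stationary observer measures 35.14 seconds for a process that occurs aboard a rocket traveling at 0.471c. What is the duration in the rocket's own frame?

Dilated time Δt = 35.14 seconds
γ = 1/√(1 - 0.471²) = 1.1336
Δt₀ = Δt/γ = 35.14/1.1336 = 31.00 seconds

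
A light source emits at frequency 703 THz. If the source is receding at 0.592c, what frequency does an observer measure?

β = v/c = 0.592
(1-β)/(1+β) = 0.408/1.592 = 0.25628
Doppler factor = √(0.25628) = 0.5062
f_obs = 703 × 0.5062 = 355.9 THz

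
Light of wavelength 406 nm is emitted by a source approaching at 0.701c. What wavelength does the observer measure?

β = 0.701
Wavelength Doppler factor = √(0.299/1.701) = √(0.1758) = 0.4193
λ_obs = 406 × 0.4193 = 170.2 nm (blueshift)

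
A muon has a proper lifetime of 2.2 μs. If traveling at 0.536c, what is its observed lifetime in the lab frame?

Proper lifetime τ₀ = 2.2 μs
γ = 1/√(1 - 0.536²) = 1.1845
τ = γτ₀ = 1.1845 × 2.2 μs = 2.606 μs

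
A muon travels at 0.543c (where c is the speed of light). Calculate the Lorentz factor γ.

v/c = 0.543, so (v/c)² = 0.294849
1 - (v/c)² = 0.705151
γ = 1/√(0.705151) = 1.191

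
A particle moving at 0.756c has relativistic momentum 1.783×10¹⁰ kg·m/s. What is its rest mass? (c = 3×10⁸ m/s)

γ = 1/√(1 - 0.756²) = 1.5277
v = 0.756 × 3×10⁸ = 2.268×10⁸ m/s
m = p/(γv) = 1.783×10¹⁰/(1.5277 × 2.268×10⁸) = 51.46 kg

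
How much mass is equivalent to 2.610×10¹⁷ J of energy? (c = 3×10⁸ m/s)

From E = mc², we get m = E/c²
c² = (3×10⁸)² = 9×10¹⁶ m²/s²
m = 2.610×10¹⁷ / 9×10¹⁶ = 2.900 kg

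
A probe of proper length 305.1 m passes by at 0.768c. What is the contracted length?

Proper length L₀ = 305.1 m
γ = 1/√(1 - 0.768²) = 1.5614
L = L₀/γ = 305.1/1.5614 = 195.4 m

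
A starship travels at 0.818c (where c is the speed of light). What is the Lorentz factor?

v/c = 0.818, so (v/c)² = 0.669124
1 - (v/c)² = 0.330876
γ = 1/√(0.330876) = 1.738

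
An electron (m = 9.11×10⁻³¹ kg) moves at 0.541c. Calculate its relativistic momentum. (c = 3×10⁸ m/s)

γ = 1/√(1 - 0.541²) = 1.189
v = 0.541 × 3×10⁸ = 1.623×10⁸ m/s
p = γmv = 1.189 × 9.11×10⁻³¹ × 1.623×10⁸ = 1.758×10⁻²² kg·m/s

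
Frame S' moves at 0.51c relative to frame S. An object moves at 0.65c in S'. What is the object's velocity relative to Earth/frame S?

u = (u' + v)/(1 + u'v/c²)
Numerator: 0.65 + 0.51 = 1.16
Denominator: 1 + 0.3315 = 1.3315
u = 1.16/1.3315 = 0.8712c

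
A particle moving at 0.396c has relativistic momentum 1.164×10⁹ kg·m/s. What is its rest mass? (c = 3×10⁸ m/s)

γ = 1/√(1 - 0.396²) = 1.089
v = 0.396 × 3×10⁸ = 1.188×10⁸ m/s
m = p/(γv) = 1.164×10⁹/(1.089 × 1.188×10⁸) = 8.997 kg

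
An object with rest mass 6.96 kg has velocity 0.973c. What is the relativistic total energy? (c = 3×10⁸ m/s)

γ = 1/√(1 - 0.973²) = 4.333
mc² = 6.96 × (3×10⁸)² = 6.264×10¹⁷ J
E = γmc² = 4.333 × 6.264×10¹⁷ = 2.714×10¹⁸ J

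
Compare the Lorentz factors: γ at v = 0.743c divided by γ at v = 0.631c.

γ₁ = 1/√(1 - 0.743²) = 1.494
γ₂ = 1/√(1 - 0.631²) = 1.289
γ₁/γ₂ = 1.494/1.289 = 1.159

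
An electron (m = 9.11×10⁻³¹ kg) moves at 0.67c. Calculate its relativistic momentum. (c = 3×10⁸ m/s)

γ = 1/√(1 - 0.67²) = 1.347
v = 0.67 × 3×10⁸ = 2.010×10⁸ m/s
p = γmv = 1.347 × 9.11×10⁻³¹ × 2.010×10⁸ = 2.467×10⁻²² kg·m/s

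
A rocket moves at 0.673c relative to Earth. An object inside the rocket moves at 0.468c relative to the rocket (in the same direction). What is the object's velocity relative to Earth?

u = (u' + v)/(1 + u'v/c²)
Numerator: 0.468 + 0.673 = 1.141
Denominator: 1 + 0.314964 = 1.314964
u = 1.141/1.314964 = 0.8677c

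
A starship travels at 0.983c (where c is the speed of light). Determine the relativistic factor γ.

v/c = 0.983, so (v/c)² = 0.966289
1 - (v/c)² = 0.033711
γ = 1/√(0.033711) = 5.446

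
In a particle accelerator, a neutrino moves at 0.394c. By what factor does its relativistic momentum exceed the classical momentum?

p_rel = γmv, p_class = mv
Ratio = γ = 1/√(1 - 0.394²)
= 1/√(0.844764) = 1.088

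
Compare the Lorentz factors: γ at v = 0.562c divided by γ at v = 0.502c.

γ₁ = 1/√(1 - 0.562²) = 1.209
γ₂ = 1/√(1 - 0.502²) = 1.156
γ₁/γ₂ = 1.209/1.156 = 1.046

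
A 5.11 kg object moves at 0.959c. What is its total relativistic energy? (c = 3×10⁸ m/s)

γ = 1/√(1 - 0.959²) = 3.529
mc² = 5.11 × (3×10⁸)² = 4.599×10¹⁷ J
E = γmc² = 3.529 × 4.599×10¹⁷ = 1.623×10¹⁸ J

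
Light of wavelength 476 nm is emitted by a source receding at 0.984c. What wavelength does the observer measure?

β = 0.984
Wavelength Doppler factor = √(1.984/0.016) = √(124.0) = 11.136
λ_obs = 476 × 11.136 = 5301 nm (redshift)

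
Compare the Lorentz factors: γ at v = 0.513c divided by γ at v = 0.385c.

γ₁ = 1/√(1 - 0.513²) = 1.165
γ₂ = 1/√(1 - 0.385²) = 1.084
γ₁/γ₂ = 1.165/1.084 = 1.075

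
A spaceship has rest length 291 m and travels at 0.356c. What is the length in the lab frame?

Proper length L₀ = 291 m
γ = 1/√(1 - 0.356²) = 1.0701
L = L₀/γ = 291/1.0701 = 271.9 m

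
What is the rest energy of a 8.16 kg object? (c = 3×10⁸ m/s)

c² = (3×10⁸)² = 9.000×10¹⁶ m²/s²
E₀ = mc² = 8.16 × 9.000×10¹⁶ = 7.344×10¹⁷ J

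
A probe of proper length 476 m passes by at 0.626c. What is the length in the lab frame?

Proper length L₀ = 476 m
γ = 1/√(1 - 0.626²) = 1.2823
L = L₀/γ = 476/1.2823 = 371.2 m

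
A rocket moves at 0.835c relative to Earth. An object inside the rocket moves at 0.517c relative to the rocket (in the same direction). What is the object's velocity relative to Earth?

u = (u' + v)/(1 + u'v/c²)
Numerator: 0.517 + 0.835 = 1.352
Denominator: 1 + 0.431695 = 1.431695
u = 1.352/1.431695 = 0.9443c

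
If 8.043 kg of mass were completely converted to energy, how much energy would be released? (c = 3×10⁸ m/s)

Using E = mc²:
c² = (3×10⁸)² = 9×10¹⁶ m²/s²
E = 8.043 × 9×10¹⁶ = 7.239×10¹⁷ J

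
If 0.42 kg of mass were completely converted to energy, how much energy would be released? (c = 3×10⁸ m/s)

Using E = mc²:
c² = (3×10⁸)² = 9×10¹⁶ m²/s²
E = 0.42 × 9×10¹⁶ = 3.780×10¹⁶ J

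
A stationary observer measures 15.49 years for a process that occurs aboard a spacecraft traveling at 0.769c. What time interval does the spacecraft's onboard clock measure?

Dilated time Δt = 15.49 years
γ = 1/√(1 - 0.769²) = 1.5643
Δt₀ = Δt/γ = 15.49/1.5643 = 9.902 years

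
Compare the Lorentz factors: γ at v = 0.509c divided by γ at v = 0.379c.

γ₁ = 1/√(1 - 0.509²) = 1.162
γ₂ = 1/√(1 - 0.379²) = 1.081
γ₁/γ₂ = 1.162/1.081 = 1.075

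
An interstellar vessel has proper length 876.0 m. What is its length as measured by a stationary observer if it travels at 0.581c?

Proper length L₀ = 876.0 m
γ = 1/√(1 - 0.581²) = 1.2286
L = L₀/γ = 876.0/1.2286 = 713.0 m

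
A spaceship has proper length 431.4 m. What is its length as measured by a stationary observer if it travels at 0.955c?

Proper length L₀ = 431.4 m
γ = 1/√(1 - 0.955²) = 3.371
L = L₀/γ = 431.4/3.371 = 128.0 m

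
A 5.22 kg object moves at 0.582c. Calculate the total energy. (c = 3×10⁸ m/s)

γ = 1/√(1 - 0.582²) = 1.2297
mc² = 5.22 × (3×10⁸)² = 4.698×10¹⁷ J
E = γmc² = 1.2297 × 4.698×10¹⁷ = 5.777×10¹⁷ J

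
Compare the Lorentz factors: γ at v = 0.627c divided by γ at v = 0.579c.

γ₁ = 1/√(1 - 0.627²) = 1.2837
γ₂ = 1/√(1 - 0.579²) = 1.2265
γ₁/γ₂ = 1.2837/1.2265 = 1.047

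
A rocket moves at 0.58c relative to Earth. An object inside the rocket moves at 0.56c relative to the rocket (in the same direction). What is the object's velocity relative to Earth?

u = (u' + v)/(1 + u'v/c²)
Numerator: 0.56 + 0.58 = 1.14
Denominator: 1 + 0.3248 = 1.3248
u = 1.14/1.3248 = 0.8605c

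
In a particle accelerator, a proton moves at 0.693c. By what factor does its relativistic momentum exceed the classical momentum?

p_rel = γmv, p_class = mv
Ratio = γ = 1/√(1 - 0.693²)
= 1/√(0.519751) = 1.387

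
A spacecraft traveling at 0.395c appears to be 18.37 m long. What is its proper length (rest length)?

Contracted length L = 18.37 m
γ = 1/√(1 - 0.395²) = 1.089
L₀ = γL = 1.089 × 18.37 = 20.00 m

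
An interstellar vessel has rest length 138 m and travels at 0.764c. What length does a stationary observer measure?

Proper length L₀ = 138 m
γ = 1/√(1 - 0.764²) = 1.5499
L = L₀/γ = 138/1.5499 = 89.04 m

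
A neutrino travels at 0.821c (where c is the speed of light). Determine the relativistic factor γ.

v/c = 0.821, so (v/c)² = 0.674041
1 - (v/c)² = 0.325959
γ = 1/√(0.325959) = 1.752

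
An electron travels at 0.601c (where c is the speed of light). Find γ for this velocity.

v/c = 0.601, so (v/c)² = 0.361201
1 - (v/c)² = 0.638799
γ = 1/√(0.638799) = 1.251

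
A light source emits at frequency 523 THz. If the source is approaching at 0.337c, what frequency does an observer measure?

β = v/c = 0.337
(1+β)/(1-β) = 1.337/0.663 = 2.017
Doppler factor = √(2.017) = 1.420
f_obs = 523 × 1.420 = 742.7 THz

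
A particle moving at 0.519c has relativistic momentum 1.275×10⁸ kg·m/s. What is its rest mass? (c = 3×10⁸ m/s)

γ = 1/√(1 - 0.519²) = 1.1699
v = 0.519 × 3×10⁸ = 1.557×10⁸ m/s
m = p/(γv) = 1.275×10⁸/(1.1699 × 1.557×10⁸) = 0.7000 kg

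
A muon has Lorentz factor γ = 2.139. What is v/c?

From γ = 1/√(1 - v²/c²):
1/γ² = 1/2.139² = 0.2186
v²/c² = 1 - 0.2186 = 0.7814
v/c = √(0.7814) = 0.8840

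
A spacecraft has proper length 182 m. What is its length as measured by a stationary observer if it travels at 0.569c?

Proper length L₀ = 182 m
γ = 1/√(1 - 0.569²) = 1.216
L = L₀/γ = 182/1.216 = 149.7 m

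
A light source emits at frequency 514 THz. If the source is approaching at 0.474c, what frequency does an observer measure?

β = v/c = 0.474
(1+β)/(1-β) = 1.474/0.526 = 2.802
Doppler factor = √(2.802) = 1.674
f_obs = 514 × 1.674 = 860.4 THz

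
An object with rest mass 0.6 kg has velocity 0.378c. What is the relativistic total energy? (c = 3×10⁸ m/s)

γ = 1/√(1 - 0.378²) = 1.0801
mc² = 0.6 × (3×10⁸)² = 5.400×10¹⁶ J
E = γmc² = 1.0801 × 5.400×10¹⁶ = 5.833×10¹⁶ J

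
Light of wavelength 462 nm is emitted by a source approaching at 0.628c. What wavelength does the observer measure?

β = 0.628
Wavelength Doppler factor = √(0.372/1.628) = √(0.2285) = 0.4780
λ_obs = 462 × 0.4780 = 220.8 nm (blueshift)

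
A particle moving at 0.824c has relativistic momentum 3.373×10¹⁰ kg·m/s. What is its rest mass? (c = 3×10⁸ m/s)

γ = 1/√(1 - 0.824²) = 1.765
v = 0.824 × 3×10⁸ = 2.472×10⁸ m/s
m = p/(γv) = 3.373×10¹⁰/(1.765 × 2.472×10⁸) = 77.31 kg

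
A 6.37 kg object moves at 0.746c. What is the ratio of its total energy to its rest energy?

E = γmc², E₀ = mc²
E/E₀ = γ = 1/√(1 - 0.746²) = 1.502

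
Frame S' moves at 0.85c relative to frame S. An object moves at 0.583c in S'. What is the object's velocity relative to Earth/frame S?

u = (u' + v)/(1 + u'v/c²)
Numerator: 0.583 + 0.85 = 1.433
Denominator: 1 + 0.49555 = 1.49555
u = 1.433/1.49555 = 0.9582c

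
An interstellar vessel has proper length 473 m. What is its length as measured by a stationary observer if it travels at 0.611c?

Proper length L₀ = 473 m
γ = 1/√(1 - 0.611²) = 1.2632
L = L₀/γ = 473/1.2632 = 374.4 m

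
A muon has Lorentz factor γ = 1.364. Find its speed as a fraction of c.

From γ = 1/√(1 - v²/c²):
1/γ² = 1/1.364² = 0.5375
v²/c² = 1 - 0.5375 = 0.4625
v/c = √(0.4625) = 0.6801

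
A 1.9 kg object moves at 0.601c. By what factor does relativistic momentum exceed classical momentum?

p_rel = γmv, p_class = mv
Ratio = γ = 1/√(1 - 0.601²) = 1.251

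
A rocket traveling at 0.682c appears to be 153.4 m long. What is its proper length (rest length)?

Contracted length L = 153.4 m
γ = 1/√(1 - 0.682²) = 1.367
L₀ = γL = 1.367 × 153.4 = 209.7 m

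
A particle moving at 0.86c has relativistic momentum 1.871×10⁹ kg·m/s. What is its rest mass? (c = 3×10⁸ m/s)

γ = 1/√(1 - 0.86²) = 1.9597
v = 0.86 × 3×10⁸ = 2.580×10⁸ m/s
m = p/(γv) = 1.871×10⁹/(1.9597 × 2.580×10⁸) = 3.701 kg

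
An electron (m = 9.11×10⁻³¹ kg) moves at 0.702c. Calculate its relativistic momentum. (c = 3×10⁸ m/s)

γ = 1/√(1 - 0.702²) = 1.404
v = 0.702 × 3×10⁸ = 2.106×10⁸ m/s
p = γmv = 1.404 × 9.11×10⁻³¹ × 2.106×10⁸ = 2.694×10⁻²² kg·m/s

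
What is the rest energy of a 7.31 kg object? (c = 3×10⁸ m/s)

c² = (3×10⁸)² = 9.000×10¹⁶ m²/s²
E₀ = mc² = 7.31 × 9.000×10¹⁶ = 6.579×10¹⁷ J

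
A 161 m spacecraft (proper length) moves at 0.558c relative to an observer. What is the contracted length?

Proper length L₀ = 161 m
γ = 1/√(1 - 0.558²) = 1.205
L = L₀/γ = 161/1.205 = 133.6 m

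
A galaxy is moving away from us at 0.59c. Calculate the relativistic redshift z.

β = 0.59
(1+β)/(1-β) = 1.59/0.41 = 3.878
√(3.878) = 1.9693
z = 1.9693 - 1 = 0.9693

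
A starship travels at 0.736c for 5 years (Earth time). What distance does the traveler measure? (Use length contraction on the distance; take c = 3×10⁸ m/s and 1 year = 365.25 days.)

Earth distance: d = v × t = 0.736c × 5 yr = 3.484×10¹⁶ m
γ = 1.477
d' = d/γ = 3.484×10¹⁶/1.477 = 2.359×10¹⁶ m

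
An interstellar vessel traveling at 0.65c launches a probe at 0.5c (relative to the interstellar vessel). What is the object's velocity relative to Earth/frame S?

u = (u' + v)/(1 + u'v/c²)
Numerator: 0.5 + 0.65 = 1.15
Denominator: 1 + 0.325 = 1.325
u = 1.15/1.325 = 0.8679c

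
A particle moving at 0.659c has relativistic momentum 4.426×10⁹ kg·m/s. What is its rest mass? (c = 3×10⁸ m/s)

γ = 1/√(1 - 0.659²) = 1.3295
v = 0.659 × 3×10⁸ = 1.977×10⁸ m/s
m = p/(γv) = 4.426×10⁹/(1.3295 × 1.977×10⁸) = 16.84 kg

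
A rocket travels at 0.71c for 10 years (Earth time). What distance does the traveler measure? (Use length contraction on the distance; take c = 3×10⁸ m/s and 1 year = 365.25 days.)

Earth distance: d = v × t = 0.71c × 10 yr = 6.72177×10¹⁶ m
γ = 1.42005
d' = d/γ = 6.72177×10¹⁶/1.42005 = 4.733×10¹⁶ m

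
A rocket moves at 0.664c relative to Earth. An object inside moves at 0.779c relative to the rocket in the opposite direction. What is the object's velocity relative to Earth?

Object's velocity in rocket frame is u' = -0.779c
u = (u' + v)/(1 + u'v/c²) = (v - 0.779)/(1 - 0.779·v/c²)
Numerator: 0.664 - 0.779 = -0.115
Denominator: 1 - 0.517256 = 0.482744
u = -0.115/0.482744 = -0.2382c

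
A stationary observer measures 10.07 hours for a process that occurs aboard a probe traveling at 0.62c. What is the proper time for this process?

Dilated time Δt = 10.07 hours
γ = 1/√(1 - 0.62²) = 1.2745
Δt₀ = Δt/γ = 10.07/1.2745 = 7.901 hours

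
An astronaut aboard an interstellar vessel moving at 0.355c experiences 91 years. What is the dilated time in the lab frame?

Proper time Δt₀ = 91 years
γ = 1/√(1 - 0.355²) = 1.0697
Δt = γΔt₀ = 1.0697 × 91 = 97.34 years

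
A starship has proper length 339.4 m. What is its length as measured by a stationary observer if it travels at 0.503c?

Proper length L₀ = 339.4 m
γ = 1/√(1 - 0.503²) = 1.157
L = L₀/γ = 339.4/1.157 = 293.3 m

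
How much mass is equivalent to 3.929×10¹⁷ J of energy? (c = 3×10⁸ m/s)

From E = mc², we get m = E/c²
c² = (3×10⁸)² = 9×10¹⁶ m²/s²
m = 3.929×10¹⁷ / 9×10¹⁶ = 4.366 kg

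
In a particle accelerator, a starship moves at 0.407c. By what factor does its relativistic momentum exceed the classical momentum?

p_rel = γmv, p_class = mv
Ratio = γ = 1/√(1 - 0.407²)
= 1/√(0.834351) = 1.095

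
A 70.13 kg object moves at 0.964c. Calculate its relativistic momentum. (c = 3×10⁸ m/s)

γ = 1/√(1 - 0.964²) = 3.76078
v = 0.964 × 3×10⁸ = 2.892×10⁸ m/s
p = γmv = 3.76078 × 70.13 × 2.892×10⁸ = 7.627×10¹⁰ kg·m/s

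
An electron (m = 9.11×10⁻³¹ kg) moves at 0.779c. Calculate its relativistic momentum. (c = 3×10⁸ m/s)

γ = 1/√(1 - 0.779²) = 1.5948
v = 0.779 × 3×10⁸ = 2.337×10⁸ m/s
p = γmv = 1.5948 × 9.11×10⁻³¹ × 2.337×10⁸ = 3.395×10⁻²² kg·m/s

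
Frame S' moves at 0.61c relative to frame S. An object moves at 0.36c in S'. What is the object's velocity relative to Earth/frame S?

u = (u' + v)/(1 + u'v/c²)
Numerator: 0.36 + 0.61 = 0.97
Denominator: 1 + 0.2196 = 1.2196
u = 0.97/1.2196 = 0.7953c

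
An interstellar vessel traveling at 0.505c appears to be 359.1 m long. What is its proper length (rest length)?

Contracted length L = 359.1 m
γ = 1/√(1 - 0.505²) = 1.15859
L₀ = γL = 1.15859 × 359.1 = 416.0 m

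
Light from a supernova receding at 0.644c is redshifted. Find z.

β = 0.644
(1+β)/(1-β) = 1.644/0.356 = 4.618
√(4.618) = 2.149
z = 2.149 - 1 = 1.149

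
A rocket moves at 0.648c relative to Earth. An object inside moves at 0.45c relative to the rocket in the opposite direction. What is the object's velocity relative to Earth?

Object's velocity in rocket frame is u' = -0.45c
u = (u' + v)/(1 + u'v/c²) = (v - 0.45)/(1 - 0.45·v/c²)
Numerator: 0.648 - 0.45 = 0.198
Denominator: 1 - 0.2916 = 0.7084
u = 0.198/0.7084 = 0.2795c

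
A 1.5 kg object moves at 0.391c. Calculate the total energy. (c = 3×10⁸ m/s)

γ = 1/√(1 - 0.391²) = 1.0865
mc² = 1.5 × (3×10⁸)² = 1.350×10¹⁷ J
E = γmc² = 1.0865 × 1.350×10¹⁷ = 1.467×10¹⁷ J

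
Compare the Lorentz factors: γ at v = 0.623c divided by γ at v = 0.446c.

γ₁ = 1/√(1 - 0.623²) = 1.278
γ₂ = 1/√(1 - 0.446²) = 1.117
γ₁/γ₂ = 1.278/1.117 = 1.144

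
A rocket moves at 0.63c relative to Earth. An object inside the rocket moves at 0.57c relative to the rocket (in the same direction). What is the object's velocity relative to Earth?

u = (u' + v)/(1 + u'v/c²)
Numerator: 0.57 + 0.63 = 1.2
Denominator: 1 + 0.3591 = 1.3591
u = 1.2/1.3591 = 0.8829c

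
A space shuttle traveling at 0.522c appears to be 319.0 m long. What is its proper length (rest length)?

Contracted length L = 319.0 m
γ = 1/√(1 - 0.522²) = 1.1724
L₀ = γL = 1.1724 × 319.0 = 374.0 m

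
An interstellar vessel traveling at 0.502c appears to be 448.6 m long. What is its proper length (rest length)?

Contracted length L = 448.6 m
γ = 1/√(1 - 0.502²) = 1.1562
L₀ = γL = 1.1562 × 448.6 = 518.7 m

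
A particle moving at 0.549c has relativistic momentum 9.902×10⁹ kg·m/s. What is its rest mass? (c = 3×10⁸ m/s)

γ = 1/√(1 - 0.549²) = 1.1964
v = 0.549 × 3×10⁸ = 1.647×10⁸ m/s
m = p/(γv) = 9.902×10⁹/(1.1964 × 1.647×10⁸) = 50.25 kg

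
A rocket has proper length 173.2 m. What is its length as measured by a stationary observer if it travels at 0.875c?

Proper length L₀ = 173.2 m
γ = 1/√(1 - 0.875²) = 2.0656
L = L₀/γ = 173.2/2.0656 = 83.85 m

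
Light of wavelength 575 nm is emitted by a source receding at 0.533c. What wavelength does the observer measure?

β = 0.533
Wavelength Doppler factor = √(1.533/0.467) = √(3.283) = 1.812
λ_obs = 575 × 1.812 = 1042 nm (redshift)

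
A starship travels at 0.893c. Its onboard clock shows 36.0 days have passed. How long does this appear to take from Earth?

Proper time Δt₀ = 36.0 days
γ = 1/√(1 - 0.893²) = 2.222
Δt = γΔt₀ = 2.222 × 36.0 = 79.99 days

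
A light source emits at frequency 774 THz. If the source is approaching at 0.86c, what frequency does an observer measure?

β = v/c = 0.86
(1+β)/(1-β) = 1.86/0.14 = 13.286
Doppler factor = √(13.286) = 3.645
f_obs = 774 × 3.645 = 2821 THz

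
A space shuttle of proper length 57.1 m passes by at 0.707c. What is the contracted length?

Proper length L₀ = 57.1 m
γ = 1/√(1 - 0.707²) = 1.414
L = L₀/γ = 57.1/1.414 = 40.38 m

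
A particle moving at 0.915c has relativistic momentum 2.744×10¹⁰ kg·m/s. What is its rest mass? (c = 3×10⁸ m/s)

γ = 1/√(1 - 0.915²) = 2.4786
v = 0.915 × 3×10⁸ = 2.745×10⁸ m/s
m = p/(γv) = 2.744×10¹⁰/(2.4786 × 2.745×10⁸) = 40.33 kg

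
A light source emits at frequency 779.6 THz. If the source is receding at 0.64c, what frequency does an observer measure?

β = v/c = 0.64
(1-β)/(1+β) = 0.36/1.64 = 0.21951
Doppler factor = √(0.21951) = 0.46852
f_obs = 779.6 × 0.46852 = 365.3 THz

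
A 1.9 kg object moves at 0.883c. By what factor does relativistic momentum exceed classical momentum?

p_rel = γmv, p_class = mv
Ratio = γ = 1/√(1 - 0.883²) = 2.131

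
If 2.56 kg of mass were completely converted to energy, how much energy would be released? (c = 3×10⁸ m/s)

Using E = mc²:
c² = (3×10⁸)² = 9×10¹⁶ m²/s²
E = 2.56 × 9×10¹⁶ = 2.304×10¹⁷ J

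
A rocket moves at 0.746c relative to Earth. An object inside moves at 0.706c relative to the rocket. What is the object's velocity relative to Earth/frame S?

u = (u' + v)/(1 + u'v/c²)
Numerator: 0.706 + 0.746 = 1.452
Denominator: 1 + 0.526676 = 1.526676
u = 1.452/1.526676 = 0.9511c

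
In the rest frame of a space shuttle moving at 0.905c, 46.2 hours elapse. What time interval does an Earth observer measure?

Proper time Δt₀ = 46.2 hours
γ = 1/√(1 - 0.905²) = 2.351
Δt = γΔt₀ = 2.351 × 46.2 = 108.6 hours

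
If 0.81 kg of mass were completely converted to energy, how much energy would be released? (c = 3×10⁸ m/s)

Using E = mc²:
c² = (3×10⁸)² = 9×10¹⁶ m²/s²
E = 0.81 × 9×10¹⁶ = 7.290×10¹⁶ J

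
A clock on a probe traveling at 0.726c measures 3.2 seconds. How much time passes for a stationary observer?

Proper time Δt₀ = 3.2 seconds
γ = 1/√(1 - 0.726²) = 1.454
Δt = γΔt₀ = 1.454 × 3.2 = 4.653 seconds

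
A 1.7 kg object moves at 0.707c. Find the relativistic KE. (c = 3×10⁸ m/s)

γ = 1/√(1 - 0.707²) = 1.414
γ - 1 = 0.4140
KE = (γ-1)mc² = 0.4140 × 1.7 × (3×10⁸)² = 6.334×10¹⁶ J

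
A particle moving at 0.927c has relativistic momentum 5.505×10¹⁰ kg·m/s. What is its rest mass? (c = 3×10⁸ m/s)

γ = 1/√(1 - 0.927²) = 2.6662
v = 0.927 × 3×10⁸ = 2.781×10⁸ m/s
m = p/(γv) = 5.505×10¹⁰/(2.6662 × 2.781×10⁸) = 74.24 kg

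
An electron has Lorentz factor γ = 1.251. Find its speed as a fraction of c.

From γ = 1/√(1 - v²/c²):
1/γ² = 1/1.251² = 0.638977
v²/c² = 1 - 0.638977 = 0.361023
v/c = √(0.361023) = 0.6009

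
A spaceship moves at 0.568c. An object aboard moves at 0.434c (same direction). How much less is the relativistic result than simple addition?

Classical: u' + v = 0.434 + 0.568 = 1.002c
Relativistic: u = (0.434 + 0.568)/(1 + 0.246512) = 1.002/1.246512 = 0.8038c
Difference: 1.002 - 0.8038 = 0.1982c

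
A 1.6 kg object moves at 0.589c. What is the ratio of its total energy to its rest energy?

E = γmc², E₀ = mc²
E/E₀ = γ = 1/√(1 - 0.589²) = 1.237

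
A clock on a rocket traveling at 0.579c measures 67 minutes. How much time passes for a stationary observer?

Proper time Δt₀ = 67 minutes
γ = 1/√(1 - 0.579²) = 1.2265
Δt = γΔt₀ = 1.2265 × 67 = 82.18 minutes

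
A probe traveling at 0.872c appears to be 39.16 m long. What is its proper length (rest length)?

Contracted length L = 39.16 m
γ = 1/√(1 - 0.872²) = 2.043
L₀ = γL = 2.043 × 39.16 = 80.00 m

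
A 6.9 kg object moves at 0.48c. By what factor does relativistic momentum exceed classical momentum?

p_rel = γmv, p_class = mv
Ratio = γ = 1/√(1 - 0.48²) = 1.140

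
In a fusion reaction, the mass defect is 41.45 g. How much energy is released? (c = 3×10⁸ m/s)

Convert mass defect: Δm = 41.45 g = 0.04145 kg
E = Δm·c² = 0.04145 × (3×10⁸)²
= 0.04145 × 9×10¹⁶ = 3.731×10¹⁵ J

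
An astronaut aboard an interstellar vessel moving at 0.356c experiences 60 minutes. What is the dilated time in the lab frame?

Proper time Δt₀ = 60 minutes
γ = 1/√(1 - 0.356²) = 1.0701
Δt = γΔt₀ = 1.0701 × 60 = 64.21 minutes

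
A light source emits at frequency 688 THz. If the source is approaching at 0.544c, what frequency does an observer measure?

β = v/c = 0.544
(1+β)/(1-β) = 1.544/0.456 = 3.386
Doppler factor = √(3.386) = 1.840
f_obs = 688 × 1.840 = 1266 THz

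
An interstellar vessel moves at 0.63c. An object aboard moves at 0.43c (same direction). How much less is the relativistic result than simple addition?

Classical: u' + v = 0.43 + 0.63 = 1.06c
Relativistic: u = (0.43 + 0.63)/(1 + 0.2709) = 1.06/1.2709 = 0.8341c
Difference: 1.06 - 0.8341 = 0.2259c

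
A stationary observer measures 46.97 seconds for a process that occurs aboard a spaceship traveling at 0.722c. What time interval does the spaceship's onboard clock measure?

Dilated time Δt = 46.97 seconds
γ = 1/√(1 - 0.722²) = 1.4453
Δt₀ = Δt/γ = 46.97/1.4453 = 32.50 seconds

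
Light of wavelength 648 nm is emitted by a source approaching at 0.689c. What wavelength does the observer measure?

β = 0.689
Wavelength Doppler factor = √(0.311/1.689) = √(0.1841) = 0.4291
λ_obs = 648 × 0.4291 = 278.1 nm (blueshift)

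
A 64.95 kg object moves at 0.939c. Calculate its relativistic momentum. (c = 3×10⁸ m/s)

γ = 1/√(1 - 0.939²) = 2.9077
v = 0.939 × 3×10⁸ = 2.817×10⁸ m/s
p = γmv = 2.9077 × 64.95 × 2.817×10⁸ = 5.320×10¹⁰ kg·m/s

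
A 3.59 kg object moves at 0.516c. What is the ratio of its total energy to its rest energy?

E = γmc², E₀ = mc²
E/E₀ = γ = 1/√(1 - 0.516²) = 1.167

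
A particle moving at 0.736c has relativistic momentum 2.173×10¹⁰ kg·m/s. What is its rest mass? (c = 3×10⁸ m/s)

γ = 1/√(1 - 0.736²) = 1.477
v = 0.736 × 3×10⁸ = 2.208×10⁸ m/s
m = p/(γv) = 2.173×10¹⁰/(1.477 × 2.208×10⁸) = 66.63 kg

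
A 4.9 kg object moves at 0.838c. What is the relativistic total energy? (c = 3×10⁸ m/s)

γ = 1/√(1 - 0.838²) = 1.8326
mc² = 4.9 × (3×10⁸)² = 4.410×10¹⁷ J
E = γmc² = 1.8326 × 4.410×10¹⁷ = 8.082×10¹⁷ J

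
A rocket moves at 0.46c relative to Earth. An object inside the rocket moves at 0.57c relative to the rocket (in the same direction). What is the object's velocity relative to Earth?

u = (u' + v)/(1 + u'v/c²)
Numerator: 0.57 + 0.46 = 1.03
Denominator: 1 + 0.2622 = 1.2622
u = 1.03/1.2622 = 0.8160c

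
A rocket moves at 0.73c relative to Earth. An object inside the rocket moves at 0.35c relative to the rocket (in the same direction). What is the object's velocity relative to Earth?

u = (u' + v)/(1 + u'v/c²)
Numerator: 0.35 + 0.73 = 1.08
Denominator: 1 + 0.2555 = 1.2555
u = 1.08/1.2555 = 0.8602c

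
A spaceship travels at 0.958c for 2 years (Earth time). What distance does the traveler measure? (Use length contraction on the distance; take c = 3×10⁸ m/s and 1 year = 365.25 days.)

Earth distance: d = v × t = 0.958c × 2 yr = 1.814×10¹⁶ m
γ = 3.487
d' = d/γ = 1.814×10¹⁶/3.487 = 5.202×10¹⁵ m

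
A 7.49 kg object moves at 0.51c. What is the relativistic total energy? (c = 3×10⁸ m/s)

γ = 1/√(1 - 0.51²) = 1.1626
mc² = 7.49 × (3×10⁸)² = 6.741×10¹⁷ J
E = γmc² = 1.1626 × 6.741×10¹⁷ = 7.837×10¹⁷ J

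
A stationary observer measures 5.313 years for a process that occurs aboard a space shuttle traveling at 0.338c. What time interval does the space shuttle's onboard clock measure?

Dilated time Δt = 5.313 years
γ = 1/√(1 - 0.338²) = 1.0625
Δt₀ = Δt/γ = 5.313/1.0625 = 5.000 years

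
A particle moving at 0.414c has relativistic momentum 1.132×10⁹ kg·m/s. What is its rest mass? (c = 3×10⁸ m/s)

γ = 1/√(1 - 0.414²) = 1.09857
v = 0.414 × 3×10⁸ = 1.242×10⁸ m/s
m = p/(γv) = 1.132×10⁹/(1.09857 × 1.242×10⁸) = 8.297 kg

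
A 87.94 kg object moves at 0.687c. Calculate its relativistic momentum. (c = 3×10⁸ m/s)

γ = 1/√(1 - 0.687²) = 1.376
v = 0.687 × 3×10⁸ = 2.061×10⁸ m/s
p = γmv = 1.376 × 87.94 × 2.061×10⁸ = 2.494×10¹⁰ kg·m/s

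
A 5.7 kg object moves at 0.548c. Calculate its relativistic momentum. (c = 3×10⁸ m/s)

γ = 1/√(1 - 0.548²) = 1.195
v = 0.548 × 3×10⁸ = 1.644×10⁸ m/s
p = γmv = 1.195 × 5.7 × 1.644×10⁸ = 1.120×10⁹ kg·m/s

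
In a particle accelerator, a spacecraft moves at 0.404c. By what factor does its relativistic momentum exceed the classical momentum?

p_rel = γmv, p_class = mv
Ratio = γ = 1/√(1 - 0.404²)
= 1/√(0.836784) = 1.093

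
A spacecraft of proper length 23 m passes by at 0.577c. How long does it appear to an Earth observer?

Proper length L₀ = 23 m
γ = 1/√(1 - 0.577²) = 1.224
L = L₀/γ = 23/1.224 = 18.79 m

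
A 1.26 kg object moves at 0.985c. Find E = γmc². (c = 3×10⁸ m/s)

γ = 1/√(1 - 0.985²) = 5.795
mc² = 1.26 × (3×10⁸)² = 1.134×10¹⁷ J
E = γmc² = 5.795 × 1.134×10¹⁷ = 6.572×10¹⁷ J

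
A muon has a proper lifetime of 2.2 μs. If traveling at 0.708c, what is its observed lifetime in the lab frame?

Proper lifetime τ₀ = 2.2 μs
γ = 1/√(1 - 0.708²) = 1.416
τ = γτ₀ = 1.416 × 2.2 μs = 3.115 μs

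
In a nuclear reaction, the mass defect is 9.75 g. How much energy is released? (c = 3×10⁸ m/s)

Convert mass defect: Δm = 9.75 g = 0.00975 kg
E = Δm·c² = 0.00975 × (3×10⁸)²
= 0.00975 × 9×10¹⁶ = 8.775×10¹⁴ J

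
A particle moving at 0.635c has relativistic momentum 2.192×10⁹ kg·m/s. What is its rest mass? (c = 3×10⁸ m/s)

γ = 1/√(1 - 0.635²) = 1.2945
v = 0.635 × 3×10⁸ = 1.905×10⁸ m/s
m = p/(γv) = 2.192×10⁹/(1.2945 × 1.905×10⁸) = 8.889 kg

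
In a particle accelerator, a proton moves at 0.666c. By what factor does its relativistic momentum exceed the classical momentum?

p_rel = γmv, p_class = mv
Ratio = γ = 1/√(1 - 0.666²)
= 1/√(0.556444) = 1.341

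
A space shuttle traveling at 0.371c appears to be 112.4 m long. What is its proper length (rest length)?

Contracted length L = 112.4 m
γ = 1/√(1 - 0.371²) = 1.0769
L₀ = γL = 1.0769 × 112.4 = 121.0 m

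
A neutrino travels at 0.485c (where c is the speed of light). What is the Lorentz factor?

v/c = 0.485, so (v/c)² = 0.235225
1 - (v/c)² = 0.764775
γ = 1/√(0.764775) = 1.143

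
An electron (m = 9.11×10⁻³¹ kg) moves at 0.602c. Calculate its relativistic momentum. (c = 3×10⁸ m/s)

γ = 1/√(1 - 0.602²) = 1.252
v = 0.602 × 3×10⁸ = 1.806×10⁸ m/s
p = γmv = 1.252 × 9.11×10⁻³¹ × 1.806×10⁸ = 2.060×10⁻²² kg·m/s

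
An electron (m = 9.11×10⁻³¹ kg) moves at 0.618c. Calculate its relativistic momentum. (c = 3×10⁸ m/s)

γ = 1/√(1 - 0.618²) = 1.272
v = 0.618 × 3×10⁸ = 1.854×10⁸ m/s
p = γmv = 1.272 × 9.11×10⁻³¹ × 1.854×10⁸ = 2.148×10⁻²² kg·m/s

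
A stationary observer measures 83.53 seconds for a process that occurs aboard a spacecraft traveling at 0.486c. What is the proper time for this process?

Dilated time Δt = 83.53 seconds
γ = 1/√(1 - 0.486²) = 1.1442
Δt₀ = Δt/γ = 83.53/1.1442 = 73.00 seconds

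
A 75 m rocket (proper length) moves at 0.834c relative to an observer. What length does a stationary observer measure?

Proper length L₀ = 75 m
γ = 1/√(1 - 0.834²) = 1.8124
L = L₀/γ = 75/1.8124 = 41.38 m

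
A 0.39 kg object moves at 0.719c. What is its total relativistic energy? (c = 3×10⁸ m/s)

γ = 1/√(1 - 0.719²) = 1.4388
mc² = 0.39 × (3×10⁸)² = 3.510×10¹⁶ J
E = γmc² = 1.4388 × 3.510×10¹⁶ = 5.050×10¹⁶ J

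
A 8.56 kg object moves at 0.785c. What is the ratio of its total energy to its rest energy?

E = γmc², E₀ = mc²
E/E₀ = γ = 1/√(1 - 0.785²) = 1.614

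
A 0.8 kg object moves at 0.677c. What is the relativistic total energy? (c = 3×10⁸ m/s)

γ = 1/√(1 - 0.677²) = 1.3587
mc² = 0.8 × (3×10⁸)² = 7.200×10¹⁶ J
E = γmc² = 1.3587 × 7.200×10¹⁶ = 9.783×10¹⁶ J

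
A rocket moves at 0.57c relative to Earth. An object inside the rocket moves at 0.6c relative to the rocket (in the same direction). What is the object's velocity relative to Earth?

u = (u' + v)/(1 + u'v/c²)
Numerator: 0.6 + 0.57 = 1.17
Denominator: 1 + 0.342 = 1.342
u = 1.17/1.342 = 0.8718c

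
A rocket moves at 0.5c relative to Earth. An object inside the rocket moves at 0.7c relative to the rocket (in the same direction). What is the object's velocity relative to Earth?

u = (u' + v)/(1 + u'v/c²)
Numerator: 0.7 + 0.5 = 1.2
Denominator: 1 + 0.35 = 1.35
u = 1.2/1.35 = 0.8889c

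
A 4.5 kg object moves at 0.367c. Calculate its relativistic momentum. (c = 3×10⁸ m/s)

γ = 1/√(1 - 0.367²) = 1.075
v = 0.367 × 3×10⁸ = 1.101×10⁸ m/s
p = γmv = 1.075 × 4.5 × 1.101×10⁸ = 5.326×10⁸ kg·m/s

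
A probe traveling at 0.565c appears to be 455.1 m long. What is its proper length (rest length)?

Contracted length L = 455.1 m
γ = 1/√(1 - 0.565²) = 1.212
L₀ = γL = 1.212 × 455.1 = 551.6 m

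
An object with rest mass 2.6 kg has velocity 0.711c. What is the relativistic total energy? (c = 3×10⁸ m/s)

γ = 1/√(1 - 0.711²) = 1.4221
mc² = 2.6 × (3×10⁸)² = 2.340×10¹⁷ J
E = γmc² = 1.4221 × 2.340×10¹⁷ = 3.328×10¹⁷ J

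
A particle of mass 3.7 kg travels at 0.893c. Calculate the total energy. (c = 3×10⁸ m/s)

γ = 1/√(1 - 0.893²) = 2.222
mc² = 3.7 × (3×10⁸)² = 3.330×10¹⁷ J
E = γmc² = 2.222 × 3.330×10¹⁷ = 7.399×10¹⁷ J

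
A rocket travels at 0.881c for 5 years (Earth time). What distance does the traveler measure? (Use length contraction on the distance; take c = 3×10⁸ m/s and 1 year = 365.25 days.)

Earth distance: d = v × t = 0.881c × 5 yr = 4.170×10¹⁶ m
γ = 2.114
d' = d/γ = 4.170×10¹⁶/2.114 = 1.973×10¹⁶ m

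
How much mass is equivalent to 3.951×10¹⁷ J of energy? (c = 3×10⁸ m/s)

From E = mc², we get m = E/c²
c² = (3×10⁸)² = 9×10¹⁶ m²/s²
m = 3.951×10¹⁷ / 9×10¹⁶ = 4.390 kg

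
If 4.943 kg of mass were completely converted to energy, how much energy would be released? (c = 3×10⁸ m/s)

Using E = mc²:
c² = (3×10⁸)² = 9×10¹⁶ m²/s²
E = 4.943 × 9×10¹⁶ = 4.449×10¹⁷ J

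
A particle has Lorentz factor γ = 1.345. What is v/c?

From γ = 1/√(1 - v²/c²):
1/γ² = 1/1.345² = 0.5528
v²/c² = 1 - 0.5528 = 0.4472
v/c = √(0.4472) = 0.6687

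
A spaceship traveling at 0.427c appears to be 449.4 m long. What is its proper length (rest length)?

Contracted length L = 449.4 m
γ = 1/√(1 - 0.427²) = 1.106
L₀ = γL = 1.106 × 449.4 = 497.0 m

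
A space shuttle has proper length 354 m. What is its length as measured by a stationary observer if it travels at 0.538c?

Proper length L₀ = 354 m
γ = 1/√(1 - 0.538²) = 1.1863
L = L₀/γ = 354/1.1863 = 298.4 m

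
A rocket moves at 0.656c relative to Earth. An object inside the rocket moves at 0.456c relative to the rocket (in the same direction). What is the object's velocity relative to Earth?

u = (u' + v)/(1 + u'v/c²)
Numerator: 0.456 + 0.656 = 1.112
Denominator: 1 + 0.299136 = 1.299136
u = 1.112/1.299136 = 0.8560c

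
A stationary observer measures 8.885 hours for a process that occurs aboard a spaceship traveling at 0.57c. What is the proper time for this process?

Dilated time Δt = 8.885 hours
γ = 1/√(1 - 0.57²) = 1.2171
Δt₀ = Δt/γ = 8.885/1.2171 = 7.300 hours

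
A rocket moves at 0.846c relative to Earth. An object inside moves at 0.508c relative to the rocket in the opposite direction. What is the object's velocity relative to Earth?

Object's velocity in rocket frame is u' = -0.508c
u = (u' + v)/(1 + u'v/c²) = (v - 0.508)/(1 - 0.508·v/c²)
Numerator: 0.846 - 0.508 = 0.338
Denominator: 1 - 0.429768 = 0.570232
u = 0.338/0.570232 = 0.5927c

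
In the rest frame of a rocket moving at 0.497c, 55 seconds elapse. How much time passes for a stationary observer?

Proper time Δt₀ = 55 seconds
γ = 1/√(1 - 0.497²) = 1.1524
Δt = γΔt₀ = 1.1524 × 55 = 63.38 seconds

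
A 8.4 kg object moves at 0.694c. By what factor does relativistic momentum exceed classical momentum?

p_rel = γmv, p_class = mv
Ratio = γ = 1/√(1 - 0.694²) = 1.389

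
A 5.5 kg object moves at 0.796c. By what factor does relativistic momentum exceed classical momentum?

p_rel = γmv, p_class = mv
Ratio = γ = 1/√(1 - 0.796²) = 1.652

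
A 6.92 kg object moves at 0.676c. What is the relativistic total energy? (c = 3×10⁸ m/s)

γ = 1/√(1 - 0.676²) = 1.35703
mc² = 6.92 × (3×10⁸)² = 6.228×10¹⁷ J
E = γmc² = 1.35703 × 6.228×10¹⁷ = 8.452×10¹⁷ J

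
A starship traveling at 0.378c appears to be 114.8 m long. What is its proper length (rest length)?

Contracted length L = 114.8 m
γ = 1/√(1 - 0.378²) = 1.080
L₀ = γL = 1.080 × 114.8 = 124.0 m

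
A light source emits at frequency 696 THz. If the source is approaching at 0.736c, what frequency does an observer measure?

β = v/c = 0.736
(1+β)/(1-β) = 1.736/0.264 = 6.576
Doppler factor = √(6.576) = 2.564
f_obs = 696 × 2.564 = 1785 THz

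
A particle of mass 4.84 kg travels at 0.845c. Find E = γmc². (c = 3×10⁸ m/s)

γ = 1/√(1 - 0.845²) = 1.870
mc² = 4.84 × (3×10⁸)² = 4.356×10¹⁷ J
E = γmc² = 1.870 × 4.356×10¹⁷ = 8.146×10¹⁷ J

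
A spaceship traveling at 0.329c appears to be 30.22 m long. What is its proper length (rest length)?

Contracted length L = 30.22 m
γ = 1/√(1 - 0.329²) = 1.059
L₀ = γL = 1.059 × 30.22 = 32.00 m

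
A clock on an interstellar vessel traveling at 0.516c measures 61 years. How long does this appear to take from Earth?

Proper time Δt₀ = 61 years
γ = 1/√(1 - 0.516²) = 1.1674
Δt = γΔt₀ = 1.1674 × 61 = 71.21 years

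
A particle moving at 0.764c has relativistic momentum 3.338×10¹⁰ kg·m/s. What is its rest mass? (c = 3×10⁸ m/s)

γ = 1/√(1 - 0.764²) = 1.5499
v = 0.764 × 3×10⁸ = 2.292×10⁸ m/s
m = p/(γv) = 3.338×10¹⁰/(1.5499 × 2.292×10⁸) = 93.97 kg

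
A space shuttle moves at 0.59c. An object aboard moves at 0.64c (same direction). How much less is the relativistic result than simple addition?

Classical: u' + v = 0.64 + 0.59 = 1.23c
Relativistic: u = (0.64 + 0.59)/(1 + 0.3776) = 1.23/1.3776 = 0.8929c
Difference: 1.23 - 0.8929 = 0.3371c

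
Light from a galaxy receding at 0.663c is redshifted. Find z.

β = 0.663
(1+β)/(1-β) = 1.663/0.337 = 4.935
√(4.935) = 2.221
z = 2.221 - 1 = 1.221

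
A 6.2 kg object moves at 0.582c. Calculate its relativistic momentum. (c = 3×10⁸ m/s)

γ = 1/√(1 - 0.582²) = 1.230
v = 0.582 × 3×10⁸ = 1.746×10⁸ m/s
p = γmv = 1.230 × 6.2 × 1.746×10⁸ = 1.331×10⁹ kg·m/s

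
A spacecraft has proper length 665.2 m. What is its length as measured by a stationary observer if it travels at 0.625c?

Proper length L₀ = 665.2 m
γ = 1/√(1 - 0.625²) = 1.281
L = L₀/γ = 665.2/1.281 = 519.3 m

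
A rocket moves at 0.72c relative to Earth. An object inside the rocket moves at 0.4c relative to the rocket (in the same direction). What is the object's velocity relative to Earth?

u = (u' + v)/(1 + u'v/c²)
Numerator: 0.4 + 0.72 = 1.12
Denominator: 1 + 0.288 = 1.288
u = 1.12/1.288 = 0.8696c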